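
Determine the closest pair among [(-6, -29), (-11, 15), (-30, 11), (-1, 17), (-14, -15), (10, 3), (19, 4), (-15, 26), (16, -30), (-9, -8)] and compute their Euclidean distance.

Computing all pairwise distances among 10 points:

d((-6, -29), (-11, 15)) = 44.2832
d((-6, -29), (-30, 11)) = 46.6476
d((-6, -29), (-1, 17)) = 46.2709
d((-6, -29), (-14, -15)) = 16.1245
d((-6, -29), (10, 3)) = 35.7771
d((-6, -29), (19, 4)) = 41.4005
d((-6, -29), (-15, 26)) = 55.7315
d((-6, -29), (16, -30)) = 22.0227
d((-6, -29), (-9, -8)) = 21.2132
d((-11, 15), (-30, 11)) = 19.4165
d((-11, 15), (-1, 17)) = 10.198
d((-11, 15), (-14, -15)) = 30.1496
d((-11, 15), (10, 3)) = 24.1868
d((-11, 15), (19, 4)) = 31.9531
d((-11, 15), (-15, 26)) = 11.7047
d((-11, 15), (16, -30)) = 52.4786
d((-11, 15), (-9, -8)) = 23.0868
d((-30, 11), (-1, 17)) = 29.6142
d((-30, 11), (-14, -15)) = 30.5287
d((-30, 11), (10, 3)) = 40.7922
d((-30, 11), (19, 4)) = 49.4975
d((-30, 11), (-15, 26)) = 21.2132
d((-30, 11), (16, -30)) = 61.6198
d((-30, 11), (-9, -8)) = 28.3196
d((-1, 17), (-14, -15)) = 34.5398
d((-1, 17), (10, 3)) = 17.8045
d((-1, 17), (19, 4)) = 23.8537
d((-1, 17), (-15, 26)) = 16.6433
d((-1, 17), (16, -30)) = 49.98
d((-1, 17), (-9, -8)) = 26.2488
d((-14, -15), (10, 3)) = 30.0
d((-14, -15), (19, 4)) = 38.0789
d((-14, -15), (-15, 26)) = 41.0122
d((-14, -15), (16, -30)) = 33.541
d((-14, -15), (-9, -8)) = 8.6023 <-- minimum
d((10, 3), (19, 4)) = 9.0554
d((10, 3), (-15, 26)) = 33.9706
d((10, 3), (16, -30)) = 33.541
d((10, 3), (-9, -8)) = 21.9545
d((19, 4), (-15, 26)) = 40.4969
d((19, 4), (16, -30)) = 34.1321
d((19, 4), (-9, -8)) = 30.4631
d((-15, 26), (16, -30)) = 64.0078
d((-15, 26), (-9, -8)) = 34.5254
d((16, -30), (-9, -8)) = 33.3017

Closest pair: (-14, -15) and (-9, -8) with distance 8.6023

The closest pair is (-14, -15) and (-9, -8) with Euclidean distance 8.6023. For 10 points, brute-force pairwise comparison is shown above. For large n, the divide-and-conquer algorithm (sort by x, recurse on halves, check the dividing strip) achieves O(n log n).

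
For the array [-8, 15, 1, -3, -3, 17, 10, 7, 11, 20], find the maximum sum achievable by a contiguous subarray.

Using Kadane's algorithm on [-8, 15, 1, -3, -3, 17, 10, 7, 11, 20]:

Scanning through the array:
Position 1 (value 15): max_ending_here = 15, max_so_far = 15
Position 2 (value 1): max_ending_here = 16, max_so_far = 16
Position 3 (value -3): max_ending_here = 13, max_so_far = 16
Position 4 (value -3): max_ending_here = 10, max_so_far = 16
Position 5 (value 17): max_ending_here = 27, max_so_far = 27
Position 6 (value 10): max_ending_here = 37, max_so_far = 37
Position 7 (value 7): max_ending_here = 44, max_so_far = 44
Position 8 (value 11): max_ending_here = 55, max_so_far = 55
Position 9 (value 20): max_ending_here = 75, max_so_far = 75

Maximum subarray: [15, 1, -3, -3, 17, 10, 7, 11, 20]
Maximum sum: 75

The maximum subarray is [15, 1, -3, -3, 17, 10, 7, 11, 20] with sum 75. This subarray runs from index 1 to index 9.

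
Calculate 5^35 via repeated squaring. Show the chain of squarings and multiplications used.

Computing 5^35 by squaring (build up from 5^1; each line after the first costs one multiplication):

5^1 = 5
5^2 = (5^1)^2 = 5^2 = 25
5^4 = (5^2)^2 = 25^2 = 625
5^8 = (5^4)^2 = 625^2 = 390625
5^16 = (5^8)^2 = 390625^2 = 152587890625
5^17 = 5 * 5^16 = 5 * 152587890625 = 762939453125
5^34 = (5^17)^2 = 762939453125^2 = 582076609134674072265625
5^35 = 5 * 5^34 = 5 * 582076609134674072265625 = 2910383045673370361328125

Result: 2910383045673370361328125
Multiplications needed: 7 (7 lines after 5^1)

5^35 = 2910383045673370361328125. Using exponentiation by squaring, this requires 7 multiplications. The key idea: if the exponent is even, square the half-power; if odd, multiply by the base once.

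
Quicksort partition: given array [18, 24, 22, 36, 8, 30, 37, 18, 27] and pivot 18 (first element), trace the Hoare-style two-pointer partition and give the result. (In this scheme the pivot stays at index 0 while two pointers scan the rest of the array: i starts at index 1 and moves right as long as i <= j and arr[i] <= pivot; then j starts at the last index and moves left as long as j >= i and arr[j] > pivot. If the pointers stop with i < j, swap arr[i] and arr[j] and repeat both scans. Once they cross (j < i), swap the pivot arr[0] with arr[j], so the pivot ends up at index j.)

Hoare-style two-pointer partition with pivot = 18:

Initial array: [18, 24, 22, 36, 8, 30, 37, 18, 27]

Pointers start at i = 1, j = 8.
i stops at index 1 (arr[1]=24 > 18), j stops at index 7 (arr[7]=18 <= 18): swap arr[1] and arr[7], array becomes [18, 18, 22, 36, 8, 30, 37, 24, 27]
i stops at index 2 (arr[2]=22 > 18), j stops at index 4 (arr[4]=8 <= 18): swap arr[2] and arr[4], array becomes [18, 18, 8, 36, 22, 30, 37, 24, 27]
i ends at 3, j ends at 2: the pointers have crossed (j < i), so scanning stops.

Swap pivot arr[0] with arr[2] to place pivot at position 2: [8, 18, 18, 36, 22, 30, 37, 24, 27]
Pivot position: 2

After partitioning with pivot 18, the array becomes [8, 18, 18, 36, 22, 30, 37, 24, 27]. The pivot is placed at index 2. All elements to the left of the pivot are <= 18, and all elements to the right are > 18.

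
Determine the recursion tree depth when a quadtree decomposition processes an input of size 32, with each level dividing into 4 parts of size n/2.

For divide and conquer with division factor 2:

Problem sizes at each level:
Level 0: 32
Level 1: 16
Level 2: 8
Level 3: 4
Level 4: 2
Level 5: 1

The root is level 0 and the size-1 base case is level 5 (the tree spans levels 0 through 5, i.e. 6 levels counting the root), so the depth is the number of divisions: log_2(32) = 5

The recursion tree depth is log_2(32) = 5. At each level, the problem size is divided by 2, so it takes 5 divisions to reduce to a base case of size 1. The algorithm makes 4 recursive calls at each level.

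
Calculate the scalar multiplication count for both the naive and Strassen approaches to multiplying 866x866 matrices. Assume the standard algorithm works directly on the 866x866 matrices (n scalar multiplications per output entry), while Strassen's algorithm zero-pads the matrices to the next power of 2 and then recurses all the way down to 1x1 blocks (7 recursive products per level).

Matrix multiplication for 866x866 matrices:

Strassen's algorithm requires power-of-2 dimensions. Pad 866x866 to 1024x1024 (next power of 2).

Standard algorithm: 866^3 = 649461896 multiplications
Strassen's algorithm: 7^(log2(1024)) = 7^10 = 282475249 multiplications
Savings: 649461896 - 282475249 = 366986647 multiplications

Standard: 649461896 multiplications (866^3). Strassen: 282475249 multiplications (7^10, after padding to 1024x1024). Strassen reduces 8 recursive multiplications to 7 at each level.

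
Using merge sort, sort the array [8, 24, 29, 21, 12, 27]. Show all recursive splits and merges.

Merge sort trace:

Split: [8, 24, 29, 21, 12, 27] -> [8, 24, 29] and [21, 12, 27]
  Split: [8, 24, 29] -> [8] and [24, 29]
    Split: [24, 29] -> [24] and [29]
    Merge: [24] + [29] -> [24, 29]
  Merge: [8] + [24, 29] -> [8, 24, 29]
  Split: [21, 12, 27] -> [21] and [12, 27]
    Split: [12, 27] -> [12] and [27]
    Merge: [12] + [27] -> [12, 27]
  Merge: [21] + [12, 27] -> [12, 21, 27]
Merge: [8, 24, 29] + [12, 21, 27] -> [8, 12, 21, 24, 27, 29]

Final sorted array: [8, 12, 21, 24, 27, 29]

The merge sort proceeds by recursively splitting the array and merging sorted halves.
After all merges, the sorted array is [8, 12, 21, 24, 27, 29].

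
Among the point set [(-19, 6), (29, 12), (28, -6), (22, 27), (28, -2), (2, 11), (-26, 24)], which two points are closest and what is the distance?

Computing all pairwise distances among 7 points:

d((-19, 6), (29, 12)) = 48.3735
d((-19, 6), (28, -6)) = 48.5077
d((-19, 6), (22, 27)) = 46.0652
d((-19, 6), (28, -2)) = 47.676
d((-19, 6), (2, 11)) = 21.587
d((-19, 6), (-26, 24)) = 19.3132
d((29, 12), (28, -6)) = 18.0278
d((29, 12), (22, 27)) = 16.5529
d((29, 12), (28, -2)) = 14.0357
d((29, 12), (2, 11)) = 27.0185
d((29, 12), (-26, 24)) = 56.2939
d((28, -6), (22, 27)) = 33.541
d((28, -6), (28, -2)) = 4.0 <-- minimum
d((28, -6), (2, 11)) = 31.0644
d((28, -6), (-26, 24)) = 61.7738
d((22, 27), (28, -2)) = 29.6142
d((22, 27), (2, 11)) = 25.6125
d((22, 27), (-26, 24)) = 48.0937
d((28, -2), (2, 11)) = 29.0689
d((28, -2), (-26, 24)) = 59.9333
d((2, 11), (-26, 24)) = 30.8707

Closest pair: (28, -6) and (28, -2) with distance 4.0

The closest pair is (28, -6) and (28, -2) with Euclidean distance 4.0. For 7 points, brute-force pairwise comparison is shown above. For large n, the divide-and-conquer algorithm (sort by x, recurse on halves, check the dividing strip) achieves O(n log n).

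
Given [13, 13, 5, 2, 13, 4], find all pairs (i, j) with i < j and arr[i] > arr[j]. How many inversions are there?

Finding inversions in [13, 13, 5, 2, 13, 4]:

(0, 2): arr[0]=13 > arr[2]=5
(0, 3): arr[0]=13 > arr[3]=2
(0, 5): arr[0]=13 > arr[5]=4
(1, 2): arr[1]=13 > arr[2]=5
(1, 3): arr[1]=13 > arr[3]=2
(1, 5): arr[1]=13 > arr[5]=4
(2, 3): arr[2]=5 > arr[3]=2
(2, 5): arr[2]=5 > arr[5]=4
(4, 5): arr[4]=13 > arr[5]=4

Total inversions: 9

The array has 9 inversion(s): (0,2), (0,3), (0,5), (1,2), (1,3), (1,5), (2,3), (2,5), (4,5). Each pair (i,j) satisfies i < j and arr[i] > arr[j].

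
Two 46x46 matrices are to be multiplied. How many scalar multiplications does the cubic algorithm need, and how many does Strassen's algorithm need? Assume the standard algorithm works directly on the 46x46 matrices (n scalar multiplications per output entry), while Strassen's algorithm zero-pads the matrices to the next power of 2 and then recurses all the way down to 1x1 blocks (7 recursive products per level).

Matrix multiplication for 46x46 matrices:

Strassen's algorithm requires power-of-2 dimensions. Pad 46x46 to 64x64 (next power of 2).

Standard algorithm: 46^3 = 97336 multiplications
Strassen's algorithm: 7^(log2(64)) = 7^6 = 117649 multiplications
Difference: 97336 - 117649 = -20313 (Strassen uses MORE here due to padding overhead — for small or just-over-power-of-2 n, padding can outweigh the per-level savings)

Standard: 97336 multiplications (46^3). Strassen: 117649 multiplications (7^6, after padding to 64x64). Strassen reduces 8 recursive multiplications to 7 at each level.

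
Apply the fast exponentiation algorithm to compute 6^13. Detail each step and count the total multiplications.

Computing 6^13 by squaring (build up from 6^1; each line after the first costs one multiplication):

6^1 = 6
6^2 = (6^1)^2 = 6^2 = 36
6^3 = 6 * 6^2 = 6 * 36 = 216
6^6 = (6^3)^2 = 216^2 = 46656
6^12 = (6^6)^2 = 46656^2 = 2176782336
6^13 = 6 * 6^12 = 6 * 2176782336 = 13060694016

Result: 13060694016
Multiplications needed: 5 (5 lines after 6^1)

6^13 = 13060694016. Using exponentiation by squaring, this requires 5 multiplications. The key idea: if the exponent is even, square the half-power; if odd, multiply by the base once.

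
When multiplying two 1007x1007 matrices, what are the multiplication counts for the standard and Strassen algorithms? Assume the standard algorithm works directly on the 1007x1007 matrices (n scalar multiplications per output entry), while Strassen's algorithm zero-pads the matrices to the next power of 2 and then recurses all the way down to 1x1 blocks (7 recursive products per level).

Matrix multiplication for 1007x1007 matrices:

Strassen's algorithm requires power-of-2 dimensions. Pad 1007x1007 to 1024x1024 (next power of 2).

Standard algorithm: 1007^3 = 1021147343 multiplications
Strassen's algorithm: 7^(log2(1024)) = 7^10 = 282475249 multiplications
Savings: 1021147343 - 282475249 = 738672094 multiplications

Standard: 1021147343 multiplications (1007^3). Strassen: 282475249 multiplications (7^10, after padding to 1024x1024). Strassen reduces 8 recursive multiplications to 7 at each level.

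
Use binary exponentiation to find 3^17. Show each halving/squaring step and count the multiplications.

Computing 3^17 by squaring (build up from 3^1; each line after the first costs one multiplication):

3^1 = 3
3^2 = (3^1)^2 = 3^2 = 9
3^4 = (3^2)^2 = 9^2 = 81
3^8 = (3^4)^2 = 81^2 = 6561
3^16 = (3^8)^2 = 6561^2 = 43046721
3^17 = 3 * 3^16 = 3 * 43046721 = 129140163

Result: 129140163
Multiplications needed: 5 (5 lines after 3^1)

3^17 = 129140163. Using exponentiation by squaring, this requires 5 multiplications. The key idea: if the exponent is even, square the half-power; if odd, multiply by the base once.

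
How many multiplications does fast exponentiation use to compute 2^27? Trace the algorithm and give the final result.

Computing 2^27 by squaring (build up from 2^1; each line after the first costs one multiplication):

2^1 = 2
2^2 = (2^1)^2 = 2^2 = 4
2^3 = 2 * 2^2 = 2 * 4 = 8
2^6 = (2^3)^2 = 8^2 = 64
2^12 = (2^6)^2 = 64^2 = 4096
2^13 = 2 * 2^12 = 2 * 4096 = 8192
2^26 = (2^13)^2 = 8192^2 = 67108864
2^27 = 2 * 2^26 = 2 * 67108864 = 134217728

Result: 134217728
Multiplications needed: 7 (7 lines after 2^1)

2^27 = 134217728. Using exponentiation by squaring, this requires 7 multiplications. The key idea: if the exponent is even, square the half-power; if odd, multiply by the base once.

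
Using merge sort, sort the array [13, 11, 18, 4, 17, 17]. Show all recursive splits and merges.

Merge sort trace:

Split: [13, 11, 18, 4, 17, 17] -> [13, 11, 18] and [4, 17, 17]
  Split: [13, 11, 18] -> [13] and [11, 18]
    Split: [11, 18] -> [11] and [18]
    Merge: [11] + [18] -> [11, 18]
  Merge: [13] + [11, 18] -> [11, 13, 18]
  Split: [4, 17, 17] -> [4] and [17, 17]
    Split: [17, 17] -> [17] and [17]
    Merge: [17] + [17] -> [17, 17]
  Merge: [4] + [17, 17] -> [4, 17, 17]
Merge: [11, 13, 18] + [4, 17, 17] -> [4, 11, 13, 17, 17, 18]

Final sorted array: [4, 11, 13, 17, 17, 18]

The merge sort proceeds by recursively splitting the array and merging sorted halves.
After all merges, the sorted array is [4, 11, 13, 17, 17, 18].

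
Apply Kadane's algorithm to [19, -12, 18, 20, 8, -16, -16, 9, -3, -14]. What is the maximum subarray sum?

Using Kadane's algorithm on [19, -12, 18, 20, 8, -16, -16, 9, -3, -14]:

Scanning through the array:
Position 1 (value -12): max_ending_here = 7, max_so_far = 19
Position 2 (value 18): max_ending_here = 25, max_so_far = 25
Position 3 (value 20): max_ending_here = 45, max_so_far = 45
Position 4 (value 8): max_ending_here = 53, max_so_far = 53
Position 5 (value -16): max_ending_here = 37, max_so_far = 53
Position 6 (value -16): max_ending_here = 21, max_so_far = 53
Position 7 (value 9): max_ending_here = 30, max_so_far = 53
Position 8 (value -3): max_ending_here = 27, max_so_far = 53
Position 9 (value -14): max_ending_here = 13, max_so_far = 53

Maximum subarray: [19, -12, 18, 20, 8]
Maximum sum: 53

The maximum subarray is [19, -12, 18, 20, 8] with sum 53. This subarray runs from index 0 to index 4.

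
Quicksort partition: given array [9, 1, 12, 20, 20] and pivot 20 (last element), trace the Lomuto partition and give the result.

Lomuto partition with pivot = 20:

Initial array: [9, 1, 12, 20, 20]

arr[0]=9 <= 20: swap with position 0, array becomes [9, 1, 12, 20, 20]
arr[1]=1 <= 20: swap with position 1, array becomes [9, 1, 12, 20, 20]
arr[2]=12 <= 20: swap with position 2, array becomes [9, 1, 12, 20, 20]
arr[3]=20 <= 20: swap with position 3, array becomes [9, 1, 12, 20, 20]

Place pivot at position 4: [9, 1, 12, 20, 20]
Pivot position: 4

After partitioning with pivot 20, the array becomes [9, 1, 12, 20, 20]. The pivot is placed at index 4. All elements to the left of the pivot are <= 20, and all elements to the right are > 20.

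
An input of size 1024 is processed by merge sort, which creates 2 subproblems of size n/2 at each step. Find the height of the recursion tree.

For divide and conquer with division factor 2:

Problem sizes at each level:
Level 0: 1024
Level 1: 512
Level 2: 256
Level 3: 128
Level 4: 64
Level 5: 32
Level 6: 16
Level 7: 8
Level 8: 4
Level 9: 2
Level 10: 1

The root is level 0 and the size-1 base case is level 10 (the tree spans levels 0 through 10, i.e. 11 levels counting the root), so the depth is the number of divisions: log_2(1024) = 10

The recursion tree depth is log_2(1024) = 10. At each level, the problem size is divided by 2, so it takes 10 divisions to reduce to a base case of size 1. The algorithm makes 2 recursive calls at each level.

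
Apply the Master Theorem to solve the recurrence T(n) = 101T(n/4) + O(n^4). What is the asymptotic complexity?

Master Theorem for T(n) = 101T(n/4) + O(n^4):

a = 101, b = 4, c = 4
log_b(a) = log_4(101) = 3.3291

Case 3: c = 4 > log_4(101) = 3.3291
T(n) = O(n^4) = O(n^4)

For T(n) = 101T(n/4) + O(n^4): log_4(101) = 3.3291. This is Case 3 of the Master Theorem (c > log_b(a), work dominated by root), giving O(n^4).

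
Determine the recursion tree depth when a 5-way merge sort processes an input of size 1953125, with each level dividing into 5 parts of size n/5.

For divide and conquer with division factor 5:

Problem sizes at each level:
Level 0: 1953125
Level 1: 390625
Level 2: 78125
Level 3: 15625
Level 4: 3125
Level 5: 625
Level 6: 125
Level 7: 25
Level 8: 5
Level 9: 1

The root is level 0 and the size-1 base case is level 9 (the tree spans levels 0 through 9, i.e. 10 levels counting the root), so the depth is the number of divisions: log_5(1953125) = 9

The recursion tree depth is log_5(1953125) = 9. At each level, the problem size is divided by 5, so it takes 9 divisions to reduce to a base case of size 1. The algorithm makes 5 recursive calls at each level.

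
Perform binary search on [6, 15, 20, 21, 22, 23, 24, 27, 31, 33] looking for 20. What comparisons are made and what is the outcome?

Binary search for 20 in [6, 15, 20, 21, 22, 23, 24, 27, 31, 33]:

lo=0, hi=9, mid=4, arr[mid]=22 -> 22 > 20, search left half
lo=0, hi=3, mid=1, arr[mid]=15 -> 15 < 20, search right half
lo=2, hi=3, mid=2, arr[mid]=20 -> Found target at index 2!

Binary search finds 20 at index 2 after 3 comparisons. The search repeatedly halves the search space by comparing with the middle element.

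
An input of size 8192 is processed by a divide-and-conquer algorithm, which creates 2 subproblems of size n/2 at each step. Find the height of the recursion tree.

For divide and conquer with division factor 2:

Problem sizes at each level:
Level 0: 8192
Level 1: 4096
Level 2: 2048
Level 3: 1024
Level 4: 512
Level 5: 256
Level 6: 128
Level 7: 64
Level 8: 32
Level 9: 16
Level 10: 8
Level 11: 4
Level 12: 2
Level 13: 1

The root is level 0 and the size-1 base case is level 13 (the tree spans levels 0 through 13, i.e. 14 levels counting the root), so the depth is the number of divisions: log_2(8192) = 13

The recursion tree depth is log_2(8192) = 13. At each level, the problem size is divided by 2, so it takes 13 divisions to reduce to a base case of size 1. The algorithm makes 2 recursive calls at each level.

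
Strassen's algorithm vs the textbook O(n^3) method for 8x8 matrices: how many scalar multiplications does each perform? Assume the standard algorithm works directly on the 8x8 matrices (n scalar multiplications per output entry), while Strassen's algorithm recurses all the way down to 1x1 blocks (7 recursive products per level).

Matrix multiplication for 8x8 matrices:

Standard algorithm: 8^3 = 512 multiplications
Strassen's algorithm: 7^(log2(8)) = 7^3 = 343 multiplications
Savings: 512 - 343 = 169 multiplications

Standard: 512 multiplications (8^3). Strassen: 343 multiplications (7^3). Strassen reduces 8 recursive multiplications to 7 at each level.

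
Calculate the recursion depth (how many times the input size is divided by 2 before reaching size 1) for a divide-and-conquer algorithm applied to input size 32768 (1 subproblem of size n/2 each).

For divide and conquer with division factor 2:

Problem sizes at each level:
Level 0: 32768
Level 1: 16384
Level 2: 8192
Level 3: 4096
Level 4: 2048
Level 5: 1024
Level 6: 512
Level 7: 256
Level 8: 128
Level 9: 64
Level 10: 32
Level 11: 16
Level 12: 8
Level 13: 4
Level 14: 2
Level 15: 1

The root is level 0 and the size-1 base case is level 15 (the tree spans levels 0 through 15, i.e. 16 levels counting the root), so the depth is the number of divisions: log_2(32768) = 15

The recursion tree depth is log_2(32768) = 15. At each level, the problem size is divided by 2, so it takes 15 divisions to reduce to a base case of size 1. The algorithm makes 1 recursive call at each level.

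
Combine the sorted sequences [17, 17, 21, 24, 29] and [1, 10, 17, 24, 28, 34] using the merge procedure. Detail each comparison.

Merging process:

Compare 17 vs 1: take 1 from right. Merged: [1]
Compare 17 vs 10: take 10 from right. Merged: [1, 10]
Compare 17 vs 17: take 17 from left. Merged: [1, 10, 17]
Compare 17 vs 17: take 17 from left. Merged: [1, 10, 17, 17]
Compare 21 vs 17: take 17 from right. Merged: [1, 10, 17, 17, 17]
Compare 21 vs 24: take 21 from left. Merged: [1, 10, 17, 17, 17, 21]
Compare 24 vs 24: take 24 from left. Merged: [1, 10, 17, 17, 17, 21, 24]
Compare 29 vs 24: take 24 from right. Merged: [1, 10, 17, 17, 17, 21, 24, 24]
Compare 29 vs 28: take 28 from right. Merged: [1, 10, 17, 17, 17, 21, 24, 24, 28]
Compare 29 vs 34: take 29 from left. Merged: [1, 10, 17, 17, 17, 21, 24, 24, 28, 29]
Append remaining from right: [34]. Merged: [1, 10, 17, 17, 17, 21, 24, 24, 28, 29, 34]

Final merged array: [1, 10, 17, 17, 17, 21, 24, 24, 28, 29, 34]
Total comparisons: 10

The merged array is [1, 10, 17, 17, 17, 21, 24, 24, 28, 29, 34], requiring 10 comparisons. The merge step runs in O(n) time where n is the total number of elements.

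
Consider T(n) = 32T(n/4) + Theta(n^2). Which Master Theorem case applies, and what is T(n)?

Master Theorem for T(n) = 32T(n/4) + O(n^2):

a = 32, b = 4, c = 2
log_b(a) = log_4(32) = 2.5000

Case 1: c = 2 < log_4(32) = 2.5000
T(n) = O(n^(log_4 32))

For T(n) = 32T(n/4) + O(n^2): log_4(32) = 2.5000. This is Case 1 of the Master Theorem (c < log_b(a), work dominated by leaves), giving O(n^(log_4 32)).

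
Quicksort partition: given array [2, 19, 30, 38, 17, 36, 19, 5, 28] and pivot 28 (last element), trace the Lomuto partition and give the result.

Lomuto partition with pivot = 28:

Initial array: [2, 19, 30, 38, 17, 36, 19, 5, 28]

arr[0]=2 <= 28: swap with position 0, array becomes [2, 19, 30, 38, 17, 36, 19, 5, 28]
arr[1]=19 <= 28: swap with position 1, array becomes [2, 19, 30, 38, 17, 36, 19, 5, 28]
arr[2]=30 > 28: no swap
arr[3]=38 > 28: no swap
arr[4]=17 <= 28: swap with position 2, array becomes [2, 19, 17, 38, 30, 36, 19, 5, 28]
arr[5]=36 > 28: no swap
arr[6]=19 <= 28: swap with position 3, array becomes [2, 19, 17, 19, 30, 36, 38, 5, 28]
arr[7]=5 <= 28: swap with position 4, array becomes [2, 19, 17, 19, 5, 36, 38, 30, 28]

Place pivot at position 5: [2, 19, 17, 19, 5, 28, 38, 30, 36]
Pivot position: 5

After partitioning with pivot 28, the array becomes [2, 19, 17, 19, 5, 28, 38, 30, 36]. The pivot is placed at index 5. All elements to the left of the pivot are <= 28, and all elements to the right are > 28.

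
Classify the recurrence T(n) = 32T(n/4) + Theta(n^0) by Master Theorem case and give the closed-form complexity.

Master Theorem for T(n) = 32T(n/4) + O(n^0):

a = 32, b = 4, c = 0
log_b(a) = log_4(32) = 2.5000

Case 1: c = 0 < log_4(32) = 2.5000
T(n) = O(n^(log_4 32))

For T(n) = 32T(n/4) + O(n^0): log_4(32) = 2.5000. This is Case 1 of the Master Theorem (c < log_b(a), work dominated by leaves), giving O(n^(log_4 32)).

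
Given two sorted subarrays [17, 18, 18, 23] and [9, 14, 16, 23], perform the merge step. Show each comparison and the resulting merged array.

Merging process:

Compare 17 vs 9: take 9 from right. Merged: [9]
Compare 17 vs 14: take 14 from right. Merged: [9, 14]
Compare 17 vs 16: take 16 from right. Merged: [9, 14, 16]
Compare 17 vs 23: take 17 from left. Merged: [9, 14, 16, 17]
Compare 18 vs 23: take 18 from left. Merged: [9, 14, 16, 17, 18]
Compare 18 vs 23: take 18 from left. Merged: [9, 14, 16, 17, 18, 18]
Compare 23 vs 23: take 23 from left. Merged: [9, 14, 16, 17, 18, 18, 23]
Append remaining from right: [23]. Merged: [9, 14, 16, 17, 18, 18, 23, 23]

Final merged array: [9, 14, 16, 17, 18, 18, 23, 23]
Total comparisons: 7

The merged array is [9, 14, 16, 17, 18, 18, 23, 23], requiring 7 comparisons. The merge step runs in O(n) time where n is the total number of elements.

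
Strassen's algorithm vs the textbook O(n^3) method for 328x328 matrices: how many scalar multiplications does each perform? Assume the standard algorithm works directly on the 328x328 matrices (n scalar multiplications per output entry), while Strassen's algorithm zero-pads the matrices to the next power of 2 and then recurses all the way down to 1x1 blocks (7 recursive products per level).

Matrix multiplication for 328x328 matrices:

Strassen's algorithm requires power-of-2 dimensions. Pad 328x328 to 512x512 (next power of 2).

Standard algorithm: 328^3 = 35287552 multiplications
Strassen's algorithm: 7^(log2(512)) = 7^9 = 40353607 multiplications
Difference: 35287552 - 40353607 = -5066055 (Strassen uses MORE here due to padding overhead — for small or just-over-power-of-2 n, padding can outweigh the per-level savings)

Standard: 35287552 multiplications (328^3). Strassen: 40353607 multiplications (7^9, after padding to 512x512). Strassen reduces 8 recursive multiplications to 7 at each level.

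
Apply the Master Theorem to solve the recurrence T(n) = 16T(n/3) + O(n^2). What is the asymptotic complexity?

Master Theorem for T(n) = 16T(n/3) + O(n^2):

a = 16, b = 3, c = 2
log_b(a) = log_3(16) = 2.5237

Case 1: c = 2 < log_3(16) = 2.5237
T(n) = O(n^(log_3 16))

For T(n) = 16T(n/3) + O(n^2): log_3(16) = 2.5237. This is Case 1 of the Master Theorem (c < log_b(a), work dominated by leaves), giving O(n^(log_3 16)).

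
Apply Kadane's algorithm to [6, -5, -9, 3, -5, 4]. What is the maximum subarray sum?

Using Kadane's algorithm on [6, -5, -9, 3, -5, 4]:

Scanning through the array:
Position 1 (value -5): max_ending_here = 1, max_so_far = 6
Position 2 (value -9): max_ending_here = -8, max_so_far = 6
Position 3 (value 3): max_ending_here = 3, max_so_far = 6
Position 4 (value -5): max_ending_here = -2, max_so_far = 6
Position 5 (value 4): max_ending_here = 4, max_so_far = 6

Maximum subarray: [6]
Maximum sum: 6

The maximum subarray is [6] with sum 6. This subarray runs from index 0 to index 0.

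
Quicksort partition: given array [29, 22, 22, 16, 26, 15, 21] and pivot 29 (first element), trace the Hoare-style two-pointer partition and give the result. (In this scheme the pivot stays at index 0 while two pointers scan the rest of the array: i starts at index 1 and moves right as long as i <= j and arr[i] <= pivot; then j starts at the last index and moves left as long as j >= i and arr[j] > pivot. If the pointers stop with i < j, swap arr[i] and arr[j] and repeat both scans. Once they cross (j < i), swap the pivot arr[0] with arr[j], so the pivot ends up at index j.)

Hoare-style two-pointer partition with pivot = 29:

Initial array: [29, 22, 22, 16, 26, 15, 21]

Pointers start at i = 1, j = 6.
i ends at 7, j ends at 6: the pointers have crossed (j < i), so scanning stops.

Swap pivot arr[0] with arr[6] to place pivot at position 6: [21, 22, 22, 16, 26, 15, 29]
Pivot position: 6

After partitioning with pivot 29, the array becomes [21, 22, 22, 16, 26, 15, 29]. The pivot is placed at index 6. All elements to the left of the pivot are <= 29, and all elements to the right are > 29.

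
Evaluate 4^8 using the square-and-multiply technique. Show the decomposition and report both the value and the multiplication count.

Computing 4^8 by squaring (build up from 4^1; each line after the first costs one multiplication):

4^1 = 4
4^2 = (4^1)^2 = 4^2 = 16
4^4 = (4^2)^2 = 16^2 = 256
4^8 = (4^4)^2 = 256^2 = 65536

Result: 65536
Multiplications needed: 3 (3 lines after 4^1)

4^8 = 65536. Using exponentiation by squaring, this requires 3 multiplications. The key idea: if the exponent is even, square the half-power; if odd, multiply by the base once.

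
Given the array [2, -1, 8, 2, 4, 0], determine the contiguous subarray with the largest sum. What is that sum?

Using Kadane's algorithm on [2, -1, 8, 2, 4, 0]:

Scanning through the array:
Position 1 (value -1): max_ending_here = 1, max_so_far = 2
Position 2 (value 8): max_ending_here = 9, max_so_far = 9
Position 3 (value 2): max_ending_here = 11, max_so_far = 11
Position 4 (value 4): max_ending_here = 15, max_so_far = 15
Position 5 (value 0): max_ending_here = 15, max_so_far = 15

Maximum subarray: [2, -1, 8, 2, 4]
Maximum sum: 15

The maximum subarray is [2, -1, 8, 2, 4] with sum 15. This subarray runs from index 0 to index 4.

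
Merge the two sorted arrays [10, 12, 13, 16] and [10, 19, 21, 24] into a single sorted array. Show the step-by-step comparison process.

Merging process:

Compare 10 vs 10: take 10 from left. Merged: [10]
Compare 12 vs 10: take 10 from right. Merged: [10, 10]
Compare 12 vs 19: take 12 from left. Merged: [10, 10, 12]
Compare 13 vs 19: take 13 from left. Merged: [10, 10, 12, 13]
Compare 16 vs 19: take 16 from left. Merged: [10, 10, 12, 13, 16]
Append remaining from right: [19, 21, 24]. Merged: [10, 10, 12, 13, 16, 19, 21, 24]

Final merged array: [10, 10, 12, 13, 16, 19, 21, 24]
Total comparisons: 5

The merged array is [10, 10, 12, 13, 16, 19, 21, 24], requiring 5 comparisons. The merge step runs in O(n) time where n is the total number of elements.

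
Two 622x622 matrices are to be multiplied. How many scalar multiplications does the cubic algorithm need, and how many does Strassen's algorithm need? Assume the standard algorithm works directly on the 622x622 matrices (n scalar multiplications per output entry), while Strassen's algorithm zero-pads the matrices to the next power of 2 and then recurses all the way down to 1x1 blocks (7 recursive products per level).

Matrix multiplication for 622x622 matrices:

Strassen's algorithm requires power-of-2 dimensions. Pad 622x622 to 1024x1024 (next power of 2).

Standard algorithm: 622^3 = 240641848 multiplications
Strassen's algorithm: 7^(log2(1024)) = 7^10 = 282475249 multiplications
Difference: 240641848 - 282475249 = -41833401 (Strassen uses MORE here due to padding overhead — for small or just-over-power-of-2 n, padding can outweigh the per-level savings)

Standard: 240641848 multiplications (622^3). Strassen: 282475249 multiplications (7^10, after padding to 1024x1024). Strassen reduces 8 recursive multiplications to 7 at each level.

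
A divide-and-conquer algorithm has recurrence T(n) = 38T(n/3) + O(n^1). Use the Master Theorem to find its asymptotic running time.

Master Theorem for T(n) = 38T(n/3) + O(n^1):

a = 38, b = 3, c = 1
log_b(a) = log_3(38) = 3.3111

Case 1: c = 1 < log_3(38) = 3.3111
T(n) = O(n^(log_3 38))

For T(n) = 38T(n/3) + O(n^1): log_3(38) = 3.3111. This is Case 1 of the Master Theorem (c < log_b(a), work dominated by leaves), giving O(n^(log_3 38)).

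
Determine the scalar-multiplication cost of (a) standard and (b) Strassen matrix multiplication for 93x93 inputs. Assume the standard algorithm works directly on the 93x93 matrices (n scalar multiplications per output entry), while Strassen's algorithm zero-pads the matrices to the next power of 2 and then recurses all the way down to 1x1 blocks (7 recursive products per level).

Matrix multiplication for 93x93 matrices:

Strassen's algorithm requires power-of-2 dimensions. Pad 93x93 to 128x128 (next power of 2).

Standard algorithm: 93^3 = 804357 multiplications
Strassen's algorithm: 7^(log2(128)) = 7^7 = 823543 multiplications
Difference: 804357 - 823543 = -19186 (Strassen uses MORE here due to padding overhead — for small or just-over-power-of-2 n, padding can outweigh the per-level savings)

Standard: 804357 multiplications (93^3). Strassen: 823543 multiplications (7^7, after padding to 128x128). Strassen reduces 8 recursive multiplications to 7 at each level.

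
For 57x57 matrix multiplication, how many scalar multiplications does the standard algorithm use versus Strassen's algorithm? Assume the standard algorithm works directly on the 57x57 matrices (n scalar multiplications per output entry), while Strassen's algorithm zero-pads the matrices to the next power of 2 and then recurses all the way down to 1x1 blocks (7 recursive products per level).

Matrix multiplication for 57x57 matrices:

Strassen's algorithm requires power-of-2 dimensions. Pad 57x57 to 64x64 (next power of 2).

Standard algorithm: 57^3 = 185193 multiplications
Strassen's algorithm: 7^(log2(64)) = 7^6 = 117649 multiplications
Savings: 185193 - 117649 = 67544 multiplications

Standard: 185193 multiplications (57^3). Strassen: 117649 multiplications (7^6, after padding to 64x64). Strassen reduces 8 recursive multiplications to 7 at each level.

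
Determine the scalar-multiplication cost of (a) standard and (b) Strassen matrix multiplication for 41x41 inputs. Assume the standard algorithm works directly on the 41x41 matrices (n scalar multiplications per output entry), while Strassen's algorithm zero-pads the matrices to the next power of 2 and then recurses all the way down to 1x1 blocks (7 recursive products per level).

Matrix multiplication for 41x41 matrices:

Strassen's algorithm requires power-of-2 dimensions. Pad 41x41 to 64x64 (next power of 2).

Standard algorithm: 41^3 = 68921 multiplications
Strassen's algorithm: 7^(log2(64)) = 7^6 = 117649 multiplications
Difference: 68921 - 117649 = -48728 (Strassen uses MORE here due to padding overhead — for small or just-over-power-of-2 n, padding can outweigh the per-level savings)

Standard: 68921 multiplications (41^3). Strassen: 117649 multiplications (7^6, after padding to 64x64). Strassen reduces 8 recursive multiplications to 7 at each level.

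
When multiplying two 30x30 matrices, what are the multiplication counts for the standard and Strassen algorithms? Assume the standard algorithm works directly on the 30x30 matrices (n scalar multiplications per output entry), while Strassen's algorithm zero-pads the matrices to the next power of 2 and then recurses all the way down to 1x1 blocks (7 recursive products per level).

Matrix multiplication for 30x30 matrices:

Strassen's algorithm requires power-of-2 dimensions. Pad 30x30 to 32x32 (next power of 2).

Standard algorithm: 30^3 = 27000 multiplications
Strassen's algorithm: 7^(log2(32)) = 7^5 = 16807 multiplications
Savings: 27000 - 16807 = 10193 multiplications

Standard: 27000 multiplications (30^3). Strassen: 16807 multiplications (7^5, after padding to 32x32). Strassen reduces 8 recursive multiplications to 7 at each level.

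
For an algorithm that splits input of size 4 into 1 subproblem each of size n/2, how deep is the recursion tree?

For divide and conquer with division factor 2:

Problem sizes at each level:
Level 0: 4
Level 1: 2
Level 2: 1

The root is level 0 and the size-1 base case is level 2 (the tree spans levels 0 through 2, i.e. 3 levels counting the root), so the depth is the number of divisions: log_2(4) = 2

The recursion tree depth is log_2(4) = 2. At each level, the problem size is divided by 2, so it takes 2 divisions to reduce to a base case of size 1. The algorithm makes 1 recursive call at each level.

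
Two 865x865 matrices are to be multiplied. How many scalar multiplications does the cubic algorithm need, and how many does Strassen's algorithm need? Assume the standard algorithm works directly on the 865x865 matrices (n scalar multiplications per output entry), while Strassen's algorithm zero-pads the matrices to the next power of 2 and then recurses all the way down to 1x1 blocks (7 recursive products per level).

Matrix multiplication for 865x865 matrices:

Strassen's algorithm requires power-of-2 dimensions. Pad 865x865 to 1024x1024 (next power of 2).

Standard algorithm: 865^3 = 647214625 multiplications
Strassen's algorithm: 7^(log2(1024)) = 7^10 = 282475249 multiplications
Savings: 647214625 - 282475249 = 364739376 multiplications

Standard: 647214625 multiplications (865^3). Strassen: 282475249 multiplications (7^10, after padding to 1024x1024). Strassen reduces 8 recursive multiplications to 7 at each level.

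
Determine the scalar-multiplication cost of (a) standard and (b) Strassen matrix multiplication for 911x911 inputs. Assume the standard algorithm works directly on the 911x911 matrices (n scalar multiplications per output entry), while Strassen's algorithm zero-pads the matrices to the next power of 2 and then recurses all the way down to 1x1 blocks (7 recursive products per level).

Matrix multiplication for 911x911 matrices:

Strassen's algorithm requires power-of-2 dimensions. Pad 911x911 to 1024x1024 (next power of 2).

Standard algorithm: 911^3 = 756058031 multiplications
Strassen's algorithm: 7^(log2(1024)) = 7^10 = 282475249 multiplications
Savings: 756058031 - 282475249 = 473582782 multiplications

Standard: 756058031 multiplications (911^3). Strassen: 282475249 multiplications (7^10, after padding to 1024x1024). Strassen reduces 8 recursive multiplications to 7 at each level.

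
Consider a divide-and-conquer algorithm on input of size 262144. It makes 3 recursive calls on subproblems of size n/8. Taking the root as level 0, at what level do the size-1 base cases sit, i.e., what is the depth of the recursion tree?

For divide and conquer with division factor 8:

Problem sizes at each level:
Level 0: 262144
Level 1: 32768
Level 2: 4096
Level 3: 512
Level 4: 64
Level 5: 8
Level 6: 1

The root is level 0 and the size-1 base case is level 6 (the tree spans levels 0 through 6, i.e. 7 levels counting the root), so the depth is the number of divisions: log_8(262144) = 6

The recursion tree depth is log_8(262144) = 6. At each level, the problem size is divided by 8, so it takes 6 divisions to reduce to a base case of size 1. The algorithm makes 3 recursive calls at each level.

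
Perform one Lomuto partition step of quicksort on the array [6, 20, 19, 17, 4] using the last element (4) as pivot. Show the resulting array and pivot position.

Lomuto partition with pivot = 4:

Initial array: [6, 20, 19, 17, 4]

arr[0]=6 > 4: no swap
arr[1]=20 > 4: no swap
arr[2]=19 > 4: no swap
arr[3]=17 > 4: no swap

Place pivot at position 0: [4, 20, 19, 17, 6]
Pivot position: 0

After partitioning with pivot 4, the array becomes [4, 20, 19, 17, 6]. The pivot is placed at index 0. All elements to the left of the pivot are <= 4, and all elements to the right are > 4.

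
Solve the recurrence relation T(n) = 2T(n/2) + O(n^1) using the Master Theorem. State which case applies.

Master Theorem for T(n) = 2T(n/2) + O(n^1):

a = 2, b = 2, c = 1
log_b(a) = log_2(2) = 1.0000

Case 2: c = 1 = log_2(2) = 1.0000
T(n) = O(n^1 log n) = O(n log n)

For T(n) = 2T(n/2) + O(n^1): log_2(2) = 1.0000. This is Case 2 of the Master Theorem (c = log_b(a), equal work at all levels), giving O(n log n).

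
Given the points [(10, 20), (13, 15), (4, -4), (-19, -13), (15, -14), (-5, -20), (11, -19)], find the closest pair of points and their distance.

Computing all pairwise distances among 7 points:

d((10, 20), (13, 15)) = 5.831 <-- minimum
d((10, 20), (4, -4)) = 24.7386
d((10, 20), (-19, -13)) = 43.9318
d((10, 20), (15, -14)) = 34.3657
d((10, 20), (-5, -20)) = 42.72
d((10, 20), (11, -19)) = 39.0128
d((13, 15), (4, -4)) = 21.0238
d((13, 15), (-19, -13)) = 42.5206
d((13, 15), (15, -14)) = 29.0689
d((13, 15), (-5, -20)) = 39.3573
d((13, 15), (11, -19)) = 34.0588
d((4, -4), (-19, -13)) = 24.6982
d((4, -4), (15, -14)) = 14.8661
d((4, -4), (-5, -20)) = 18.3576
d((4, -4), (11, -19)) = 16.5529
d((-19, -13), (15, -14)) = 34.0147
d((-19, -13), (-5, -20)) = 15.6525
d((-19, -13), (11, -19)) = 30.5941
d((15, -14), (-5, -20)) = 20.8806
d((15, -14), (11, -19)) = 6.4031
d((-5, -20), (11, -19)) = 16.0312

Closest pair: (10, 20) and (13, 15) with distance 5.831

The closest pair is (10, 20) and (13, 15) with Euclidean distance 5.831. For 7 points, brute-force pairwise comparison is shown above. For large n, the divide-and-conquer algorithm (sort by x, recurse on halves, check the dividing strip) achieves O(n log n).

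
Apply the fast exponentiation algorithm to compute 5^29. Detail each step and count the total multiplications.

Computing 5^29 by squaring (build up from 5^1; each line after the first costs one multiplication):

5^1 = 5
5^2 = (5^1)^2 = 5^2 = 25
5^3 = 5 * 5^2 = 5 * 25 = 125
5^6 = (5^3)^2 = 125^2 = 15625
5^7 = 5 * 5^6 = 5 * 15625 = 78125
5^14 = (5^7)^2 = 78125^2 = 6103515625
5^28 = (5^14)^2 = 6103515625^2 = 37252902984619140625
5^29 = 5 * 5^28 = 5 * 37252902984619140625 = 186264514923095703125

Result: 186264514923095703125
Multiplications needed: 7 (7 lines after 5^1)

5^29 = 186264514923095703125. Using exponentiation by squaring, this requires 7 multiplications. The key idea: if the exponent is even, square the half-power; if odd, multiply by the base once.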